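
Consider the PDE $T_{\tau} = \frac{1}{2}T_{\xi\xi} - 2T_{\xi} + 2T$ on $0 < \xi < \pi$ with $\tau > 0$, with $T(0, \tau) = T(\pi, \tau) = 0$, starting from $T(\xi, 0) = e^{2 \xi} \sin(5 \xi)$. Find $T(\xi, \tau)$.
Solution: Substitute $T = e^{2\xi}u$.
Then $T_{\xi} = e^{2\xi}(u_{\xi} + 2u)$, $T_{\xi\xi} = e^{2\xi}(u_{\xi\xi} + 4u_{\xi} + 4u)$, $T_{\tau} = e^{2\xi}u_{\tau}$; substituting and dividing by $e^{2\xi}$, the lower-order terms cancel: $u_{\tau} = \frac{1}{2}u_{\xi\xi}$ (standard heat equation).
Data for $u$: $u(\xi,0) = e^{-2\xi}T(\xi,0) = \sin(5 \xi)$. The boundary conditions carry over: $u(0,\tau) = u(\pi,\tau) = 0$.
Separating variables: $u = \sum c_n e^{-n^2\tau/2} \sin(n\xi)$. From $u(\xi,0) = \sin(5 \xi)$: $c_5=1$.
So $u(\xi,\tau) = e^{-25 \tau/2} \sin(5 \xi)$, and $T(\xi,\tau) = e^{2\xi}u(\xi,\tau)$.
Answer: $T(\xi, \tau) = e^{-25 \tau/2} e^{2 \xi} \sin(5 \xi)$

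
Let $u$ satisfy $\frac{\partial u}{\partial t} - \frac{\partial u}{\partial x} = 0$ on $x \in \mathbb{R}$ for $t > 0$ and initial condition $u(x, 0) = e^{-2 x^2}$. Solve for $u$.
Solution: By method of characteristics (waves move left with speed 1):
Along characteristics $x + t =$ const, $u$ is constant, so $u(x,t) = f(x + t)$ with $f = u( \cdot , 0)$.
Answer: $u(x, t) = e^{-2 (t + x)^2}$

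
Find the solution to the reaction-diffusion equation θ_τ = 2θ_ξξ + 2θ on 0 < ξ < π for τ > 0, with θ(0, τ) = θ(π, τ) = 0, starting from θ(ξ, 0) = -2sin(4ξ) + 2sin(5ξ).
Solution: Substitute θ = exp(2τ)u, i.e. u = exp(-2τ)θ.
By the product rule, θ_τ = exp(2τ)(u_τ + 2u), θ_ξξ = exp(2τ)u_ξξ.
Substituting into the PDE and dividing by exp(2τ): u_τ + 2u = 2u_ξξ + 2u.
The lower-order terms cancel, leaving the standard heat equation u_τ = 2u_ξξ.
Initial data for u: u(ξ,0) = θ(ξ,0) = -2sin(4ξ) + 2sin(5ξ). The boundary conditions carry over: u(0,τ) = u(π,τ) = 0.
Solve for u:
  Using separation of variables u = X(ξ)G(τ):
  Eigenfunctions: sin(nξ), n = 1, 2, 3, ...
  General solution: u(ξ, τ) = Σ c_n sin(nξ) exp(-2n² τ)
  Matching u(ξ,0) = -2sin(4ξ) + 2sin(5ξ) term by term: c_4=-2, c_5=2.
Hence u(ξ,τ) = -2exp(-32τ)sin(4ξ) + 2exp(-50τ)sin(5ξ).
Transform back: θ(ξ,τ) = exp(2τ)u(ξ,τ).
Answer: θ(ξ, τ) = -2exp(-30τ)sin(4ξ) + 2exp(-48τ)sin(5ξ)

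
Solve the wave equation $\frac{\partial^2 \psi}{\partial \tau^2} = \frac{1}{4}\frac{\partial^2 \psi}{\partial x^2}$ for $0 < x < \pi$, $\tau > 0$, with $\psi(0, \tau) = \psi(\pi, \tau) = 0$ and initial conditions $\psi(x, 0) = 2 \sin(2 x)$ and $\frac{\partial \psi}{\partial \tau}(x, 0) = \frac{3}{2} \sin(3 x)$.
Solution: Separating variables: $\psi = \sum [A_n \cos(\omega_n \tau) + B_n \sin(\omega_n \tau)] \sin(nx)$, $\omega_n = n/2$. From ICs ($B_n$ = velocity coefficient / $\omega_n$): $A_2=2, B_3=1$.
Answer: $\psi(x, \tau) = \sin(3 \tau/2) \sin(3 x) + 2 \sin(2 x) \cos(\tau)$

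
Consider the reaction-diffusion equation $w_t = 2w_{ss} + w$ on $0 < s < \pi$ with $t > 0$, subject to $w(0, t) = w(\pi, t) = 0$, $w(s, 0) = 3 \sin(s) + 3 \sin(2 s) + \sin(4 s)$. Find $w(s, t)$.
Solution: Substitute $w = e^{t}u$, i.e. $u = e^{-t}w$.
By the product rule, $w_t = e^{t}(u_t + u)$, $w_{ss} = e^{t}u_{ss}$.
Substituting into the PDE and dividing by $e^{t}$: $u_t + u = 2u_{ss} + u$.
The lower-order terms cancel, leaving the standard heat equation $u_t = 2u_{ss}$.
Initial data for $u$: $u(s,0) = w(s,0) = 3 \sin(s) + 3 \sin(2 s) + \sin(4 s)$. The boundary conditions carry over: $u(0,t) = u(\pi,t) = 0$.
Solve for $u$:
  Using separation of variables $u = X(s)T(t)$:
  Eigenfunctions: $\sin(ns)$, $n = 1, 2, 3, \ldots$
  General solution: $u(s, t) = \sum c_n \sin(ns) e^{-2n^2 t}$
  Matching $u(s,0) = 3 \sin(s) + 3 \sin(2 s) + \sin(4 s)$ term by term: $c_1=3, c_2=3, c_4=1$.
Hence $u(s,t) = 3 e^{-2 t} \sin(s) + 3 e^{-8 t} \sin(2 s) + e^{-32 t} \sin(4 s)$.
Transform back: $w(s,t) = e^{t}u(s,t)$.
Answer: $w(s, t) = 3 e^{-t} \sin(s) + 3 e^{-7 t} \sin(2 s) + e^{-31 t} \sin(4 s)$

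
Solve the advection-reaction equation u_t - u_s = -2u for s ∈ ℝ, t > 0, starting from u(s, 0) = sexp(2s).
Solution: Substitute u = exp(2s)w, i.e. w = exp(-2s)u.
By the product rule, u_s = exp(2s)(w_s + 2w), u_t = exp(2s)w_t.
Substituting into the PDE and dividing by exp(2s): w_t - (w_s + 2w) = -2w.
The lower-order terms cancel, leaving the standard advection equation w_t - w_s = 0.
Initial data for w: w(s,0) = exp(-2s)u(s,0) = s.
Solve for w:
  By method of characteristics (waves move left with speed 1):
  Along characteristics s + t = const, w is constant, so w(s,t) = f(s + t) with f = w(·, 0).
Hence w(s,t) = s + t.
Transform back: u(s,t) = exp(2s)w(s,t).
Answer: u(s, t) = sexp(2s) + texp(2s)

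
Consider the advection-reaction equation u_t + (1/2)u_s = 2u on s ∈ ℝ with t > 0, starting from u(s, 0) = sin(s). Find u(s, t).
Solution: Substitute u = exp(2t)w, i.e. w = exp(-2t)u.
By the product rule, u_t = exp(2t)(w_t + 2w), u_s = exp(2t)w_s.
Substituting into the PDE and dividing by exp(2t): w_t + 2w + (1/2)w_s = 2w.
The lower-order terms cancel, leaving the standard advection equation w_t + (1/2)w_s = 0.
Initial data for w: w(s,0) = u(s,0) = sin(s).
Solve for w:
  By method of characteristics (waves move right with speed 1/2):
  Along characteristics s - (1/2)t = const, w is constant, so w(s,t) = f(s - (1/2)t) with f = w(·, 0).
Hence w(s,t) = sin(s - t/2).
Transform back: u(s,t) = exp(2t)w(s,t).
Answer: u(s, t) = exp(2t)sin(s - t/2)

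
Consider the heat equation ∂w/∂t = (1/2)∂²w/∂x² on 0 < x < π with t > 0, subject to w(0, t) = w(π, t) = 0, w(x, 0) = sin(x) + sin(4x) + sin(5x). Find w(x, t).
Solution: Using separation of variables w = X(x)T(t):
Eigenfunctions: sin(nx), n = 1, 2, 3, ...
General solution: w(x, t) = Σ c_n sin(nx) exp(-n² t/2)
Matching w(x,0) = sin(x) + sin(4x) + sin(5x) term by term: c_1=1, c_4=1, c_5=1.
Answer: w(x, t) = exp(-8t)sin(4x) + exp(-t/2)sin(x) + exp(-25t/2)sin(5x)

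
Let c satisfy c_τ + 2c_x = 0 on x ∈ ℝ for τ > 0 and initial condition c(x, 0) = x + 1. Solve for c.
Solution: By characteristics (dx/dτ = 2), c(x,τ) = f(x - 2τ) with f = c(·, 0).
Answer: c(x, τ) = x - 2τ + 1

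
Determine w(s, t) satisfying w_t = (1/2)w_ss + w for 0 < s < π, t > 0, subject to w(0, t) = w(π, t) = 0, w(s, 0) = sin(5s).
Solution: Substitute w = exp(t)u.
Then w_t = exp(t)(u_t + u), w_ss = exp(t)u_ss; substituting and dividing by exp(t), the lower-order terms cancel: u_t = (1/2)u_ss (standard heat equation).
Data for u: u(s,0) = w(s,0) = sin(5s). The boundary conditions carry over: u(0,t) = u(π,t) = 0.
Separating variables: u = Σ c_n exp(-n²t/2) sin(ns). From u(s,0) = sin(5s): c_5=1.
So u(s,t) = exp(-25t/2)sin(5s), and w(s,t) = exp(t)u(s,t).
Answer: w(s, t) = exp(-23t/2)sin(5s)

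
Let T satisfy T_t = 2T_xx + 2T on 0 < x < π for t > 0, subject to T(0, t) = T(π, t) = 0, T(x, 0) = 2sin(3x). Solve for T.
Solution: Substitute T = exp(2t)u.
Then T_t = exp(2t)(u_t + 2u), T_xx = exp(2t)u_xx; substituting and dividing by exp(2t), the lower-order terms cancel: u_t = 2u_xx (standard heat equation).
Data for u: u(x,0) = T(x,0) = 2sin(3x). The boundary conditions carry over: u(0,t) = u(π,t) = 0.
Separating variables: u = Σ c_n exp(-2n²t) sin(nx). From u(x,0) = 2sin(3x): c_3=2.
So u(x,t) = 2exp(-18t)sin(3x), and T(x,t) = exp(2t)u(x,t).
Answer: T(x, t) = 2exp(-16t)sin(3x)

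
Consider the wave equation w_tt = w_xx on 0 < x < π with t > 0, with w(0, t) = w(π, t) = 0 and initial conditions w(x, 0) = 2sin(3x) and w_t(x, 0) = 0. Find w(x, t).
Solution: Using separation of variables w = X(x)T(t):
Eigenfunctions: sin(nx), n = 1, 2, 3, ...
General solution: w(x, t) = Σ [A_n cos(n t) + B_n sin(n t)] sin(nx)
From w(x,0) = 2sin(3x): A_3=2. From w_t(x,0) = 0: all B_n = 0.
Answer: w(x, t) = 2sin(3x)cos(3t)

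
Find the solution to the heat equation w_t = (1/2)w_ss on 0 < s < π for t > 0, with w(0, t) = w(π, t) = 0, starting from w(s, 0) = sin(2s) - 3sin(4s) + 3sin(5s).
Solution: Using separation of variables w = X(s)T(t):
Eigenfunctions: sin(ns), n = 1, 2, 3, ...
General solution: w(s, t) = Σ c_n sin(ns) exp(-n² t/2)
Matching w(s,0) = sin(2s) - 3sin(4s) + 3sin(5s) term by term: c_2=1, c_4=-3, c_5=3.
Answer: w(s, t) = exp(-2t)sin(2s) - 3exp(-8t)sin(4s) + 3exp(-25t/2)sin(5s)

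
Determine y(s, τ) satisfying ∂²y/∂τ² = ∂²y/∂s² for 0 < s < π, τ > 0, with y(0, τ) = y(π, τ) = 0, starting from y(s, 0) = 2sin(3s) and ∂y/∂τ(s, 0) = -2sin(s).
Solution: Separating variables: y = Σ [A_n cos(ω_n τ) + B_n sin(ω_n τ)] sin(ns), ω_n = n. From ICs (B_n = velocity coefficient / ω_n): A_3=2, B_1=-2.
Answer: y(s, τ) = -2sin(s)sin(τ) + 2sin(3s)cos(3τ)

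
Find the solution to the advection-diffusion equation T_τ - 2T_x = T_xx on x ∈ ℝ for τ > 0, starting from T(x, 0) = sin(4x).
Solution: Change to a moving frame: let η = x + 2τ, σ = τ and write T(x,τ) = u(η,σ).
By the chain rule T_τ = u_σ + 2u_η, T_x = u_η, T_xx = u_ηη.
Then T_τ - 2T_x = u_σ: the advection term cancels and the PDE becomes the heat equation u_σ = u_ηη on η ∈ ℝ.
Initial data: u(η,0) = T(η,0) = sin(4η).
On η ∈ ℝ each mode satisfies (sin(nη))″ = -n² sin(nη), so exp(-n²σ) sin(nη) solves the heat equation; by superposition u(η,σ) = Σ c_n exp(-n²σ) sin(nη).
Reading off the coefficients: c_4=1, so u(η,σ) = exp(-16σ)sin(4η).
Substituting back η = x + 2τ, σ = τ: T(x,τ) = u(x + 2τ, τ).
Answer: T(x, τ) = exp(-16τ)sin(4x + 8τ)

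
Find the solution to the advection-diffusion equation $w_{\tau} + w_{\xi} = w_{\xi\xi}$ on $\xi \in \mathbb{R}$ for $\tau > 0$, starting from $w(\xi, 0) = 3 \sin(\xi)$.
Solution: Change to a moving frame: let $\eta = \xi - \tau$, $\sigma = \tau$ and write $w(\xi,\tau) = u(\eta,\sigma)$.
By the chain rule $w_{\tau} = u_{\sigma} - u_{\eta}$, $w_{\xi} = u_{\eta}$, $w_{\xi\xi} = u_{\eta\eta}$.
Then $w_{\tau} + w_{\xi} = u_{\sigma}$: the advection term cancels and the PDE becomes the heat equation $u_{\sigma} = u_{\eta\eta}$ on $\eta \in \mathbb{R}$.
Initial data: $u(\eta,0) = w(\eta,0) = 3 \sin(\eta)$.
On $\eta \in \mathbb{R}$ each mode satisfies $(\sin(n\eta))'' = -n^2 \sin(n\eta)$, so $e^{-n^2\sigma} \sin(n\eta)$ solves the heat equation; by superposition $u(\eta,\sigma) = \sum c_n e^{-n^2\sigma} \sin(n\eta)$.
Reading off the coefficients: $c_1=3$, so $u(\eta,\sigma) = 3 e^{-\sigma} \sin(\eta)$.
Substituting back $\eta = \xi - \tau$, $\sigma = \tau$: $w(\xi,\tau) = u(\xi - \tau, \tau)$.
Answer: $w(\xi, \tau) = -3 e^{-\tau} \sin(\tau - \xi)$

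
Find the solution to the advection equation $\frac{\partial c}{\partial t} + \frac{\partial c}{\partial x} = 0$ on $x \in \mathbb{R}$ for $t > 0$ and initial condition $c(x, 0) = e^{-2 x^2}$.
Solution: By method of characteristics (waves move right with speed 1):
Along characteristics $x - t =$ const, $c$ is constant, so $c(x,t) = f(x - t)$ with $f = c( \cdot , 0)$.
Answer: $c(x, t) = e^{-2 (-t + x)^2}$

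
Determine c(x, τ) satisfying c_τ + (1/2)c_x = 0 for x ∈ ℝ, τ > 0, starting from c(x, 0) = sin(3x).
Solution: By characteristics (dx/dτ = 1/2), c(x,τ) = f(x - (1/2)τ) with f = c(·, 0).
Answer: c(x, τ) = sin(3x - 3τ/2)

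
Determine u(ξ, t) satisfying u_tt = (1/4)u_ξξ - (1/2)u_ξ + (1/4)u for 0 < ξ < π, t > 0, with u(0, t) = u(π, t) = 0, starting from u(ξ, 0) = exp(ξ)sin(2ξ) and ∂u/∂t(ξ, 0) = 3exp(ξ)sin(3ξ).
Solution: Substitute u = exp(ξ)w.
Then u_ξ = exp(ξ)(w_ξ + w), u_ξξ = exp(ξ)(w_ξξ + 2w_ξ + w), u_tt = exp(ξ)w_tt; substituting and dividing by exp(ξ), the lower-order terms cancel: w_tt = (1/4)w_ξξ (standard wave equation).
Data for w: w(ξ,0) = exp(-ξ)u(ξ,0) = sin(2ξ); w_t(ξ,0) = exp(-ξ)u_t(ξ,0) = 3sin(3ξ). The boundary conditions carry over: w(0,t) = w(π,t) = 0.
Separating variables: w = Σ [A_n cos(ω_n t) + B_n sin(ω_n t)] sin(nξ), ω_n = n/2. From ICs (B_n = velocity coefficient / ω_n): A_2=1, B_3=2.
So w(ξ,t) = 2sin(3t/2)sin(3ξ) + sin(2ξ)cos(t), and u(ξ,t) = exp(ξ)w(ξ,t).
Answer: u(ξ, t) = 2exp(ξ)sin(3t/2)sin(3ξ) + exp(ξ)sin(2ξ)cos(t)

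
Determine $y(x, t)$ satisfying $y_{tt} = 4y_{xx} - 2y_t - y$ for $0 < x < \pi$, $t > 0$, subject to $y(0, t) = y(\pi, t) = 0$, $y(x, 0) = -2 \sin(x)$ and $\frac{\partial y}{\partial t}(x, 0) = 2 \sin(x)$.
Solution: Substitute $y = e^{-t}u$.
Then $y_t = e^{-t}(u_t - u)$, $y_{tt} = e^{-t}(u_{tt} - 2u_t + u)$, $y_{xx} = e^{-t}u_{xx}$; substituting and dividing by $e^{-t}$, the lower-order terms cancel: $u_{tt} = 4u_{xx}$ (standard wave equation).
Data for $u$: $u(x,0) = y(x,0) = -2 \sin(x)$; $u_t(x,0) = y_t(x,0) + y(x,0) = 0$. The boundary conditions carry over: $u(0,t) = u(\pi,t) = 0$.
Separating variables: $u = \sum [A_n \cos(\omega_n t) + B_n \sin(\omega_n t)] \sin(nx)$, $\omega_n = 2n$. From ICs: $A_1=-2$.
So $u(x,t) = -2 \sin(x) \cos(2 t)$, and $y(x,t) = e^{-t}u(x,t)$.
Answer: $y(x, t) = -2 e^{-t} \sin(x) \cos(2 t)$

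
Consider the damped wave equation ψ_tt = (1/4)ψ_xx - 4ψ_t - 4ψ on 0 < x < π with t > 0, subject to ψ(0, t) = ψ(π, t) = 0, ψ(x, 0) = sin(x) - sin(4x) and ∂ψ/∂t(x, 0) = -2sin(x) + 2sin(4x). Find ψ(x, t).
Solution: Substitute ψ = exp(-2t)u, i.e. u = exp(2t)ψ.
By the product rule, ψ_t = exp(-2t)(u_t - 2u), ψ_tt = exp(-2t)(u_tt - 4u_t + 4u), ψ_xx = exp(-2t)u_xx.
Substituting into the PDE and dividing by exp(-2t): u_tt - 4u_t + 4u = (1/4)u_xx - 4(u_t - 2u) - 4u.
The lower-order terms cancel, leaving the standard wave equation u_tt = (1/4)u_xx.
Initial data for u: u(x,0) = ψ(x,0) = sin(x) - sin(4x); u_t(x,0) = ψ_t(x,0) + 2ψ(x,0) = 0. The boundary conditions carry over: u(0,t) = u(π,t) = 0.
Solve for u:
  Using separation of variables u = X(x)T(t):
  Eigenfunctions: sin(nx), n = 1, 2, 3, ...
  General solution: u(x, t) = Σ [A_n cos(n t/2) + B_n sin(n t/2)] sin(nx)
  From u(x,0) = sin(x) - sin(4x): A_1=1, A_4=-1. From u_t(x,0) = 0: all B_n = 0.
Hence u(x,t) = sin(x)cos(t/2) - sin(4x)cos(2t).
Transform back: ψ(x,t) = exp(-2t)u(x,t).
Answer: ψ(x, t) = exp(-2t)sin(x)cos(t/2) - exp(-2t)sin(4x)cos(2t)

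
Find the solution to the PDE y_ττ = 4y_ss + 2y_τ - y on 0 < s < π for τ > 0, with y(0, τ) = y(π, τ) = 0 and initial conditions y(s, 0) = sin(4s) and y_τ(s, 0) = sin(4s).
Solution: Substitute y = exp(τ)u.
Then y_τ = exp(τ)(u_τ + u), y_ττ = exp(τ)(u_ττ + 2u_τ + u), y_ss = exp(τ)u_ss; substituting and dividing by exp(τ), the lower-order terms cancel: u_ττ = 4u_ss (standard wave equation).
Data for u: u(s,0) = y(s,0) = sin(4s); u_τ(s,0) = y_τ(s,0) - y(s,0) = 0. The boundary conditions carry over: u(0,τ) = u(π,τ) = 0.
Separating variables: u = Σ [A_n cos(ω_n τ) + B_n sin(ω_n τ)] sin(ns), ω_n = 2n. From ICs: A_4=1.
So u(s,τ) = sin(4s)cos(8τ), and y(s,τ) = exp(τ)u(s,τ).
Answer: y(s, τ) = exp(τ)sin(4s)cos(8τ)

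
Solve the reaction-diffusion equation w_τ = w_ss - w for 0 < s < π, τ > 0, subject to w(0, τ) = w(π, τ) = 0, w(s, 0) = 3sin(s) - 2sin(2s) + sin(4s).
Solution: Substitute w = exp(-τ)u.
Then w_τ = exp(-τ)(u_τ - u), w_ss = exp(-τ)u_ss; substituting and dividing by exp(-τ), the lower-order terms cancel: u_τ = u_ss (standard heat equation).
Data for u: u(s,0) = w(s,0) = 3sin(s) - 2sin(2s) + sin(4s). The boundary conditions carry over: u(0,τ) = u(π,τ) = 0.
Separating variables: u = Σ c_n exp(-n²τ) sin(ns). From u(s,0) = 3sin(s) - 2sin(2s) + sin(4s): c_1=3, c_2=-2, c_4=1.
So u(s,τ) = 3exp(-τ)sin(s) - 2exp(-4τ)sin(2s) + exp(-16τ)sin(4s), and w(s,τ) = exp(-τ)u(s,τ).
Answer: w(s, τ) = 3exp(-2τ)sin(s) - 2exp(-5τ)sin(2s) + exp(-17τ)sin(4s)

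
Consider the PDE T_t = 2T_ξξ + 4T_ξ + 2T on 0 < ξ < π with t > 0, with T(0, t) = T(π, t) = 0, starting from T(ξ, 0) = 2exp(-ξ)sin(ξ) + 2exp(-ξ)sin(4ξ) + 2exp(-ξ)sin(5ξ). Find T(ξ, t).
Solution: Substitute T = exp(-ξ)u, i.e. u = exp(ξ)T.
By the product rule, T_ξ = exp(-ξ)(u_ξ - u), T_ξξ = exp(-ξ)(u_ξξ - 2u_ξ + u), T_t = exp(-ξ)u_t.
Substituting into the PDE and dividing by exp(-ξ): u_t = 2(u_ξξ - 2u_ξ + u) + 4(u_ξ - u) + 2u.
The lower-order terms cancel, leaving the standard heat equation u_t = 2u_ξξ.
Initial data for u: u(ξ,0) = exp(ξ)T(ξ,0) = 2sin(ξ) + 2sin(4ξ) + 2sin(5ξ). The boundary conditions carry over: u(0,t) = u(π,t) = 0.
Solve for u:
  Using separation of variables u = X(ξ)G(t):
  Eigenfunctions: sin(nξ), n = 1, 2, 3, ...
  General solution: u(ξ, t) = Σ c_n sin(nξ) exp(-2n² t)
  Matching u(ξ,0) = 2sin(ξ) + 2sin(4ξ) + 2sin(5ξ) term by term: c_1=2, c_4=2, c_5=2.
Hence u(ξ,t) = 2exp(-2t)sin(ξ) + 2exp(-32t)sin(4ξ) + 2exp(-50t)sin(5ξ).
Transform back: T(ξ,t) = exp(-ξ)u(ξ,t).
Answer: T(ξ, t) = 2exp(-2t)exp(-ξ)sin(ξ) + 2exp(-32t)exp(-ξ)sin(4ξ) + 2exp(-50t)exp(-ξ)sin(5ξ)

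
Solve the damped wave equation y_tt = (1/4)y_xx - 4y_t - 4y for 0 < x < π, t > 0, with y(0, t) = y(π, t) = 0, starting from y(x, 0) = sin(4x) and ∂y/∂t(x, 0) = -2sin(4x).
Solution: Substitute y = exp(-2t)u, i.e. u = exp(2t)y.
By the product rule, y_t = exp(-2t)(u_t - 2u), y_tt = exp(-2t)(u_tt - 4u_t + 4u), y_xx = exp(-2t)u_xx.
Substituting into the PDE and dividing by exp(-2t): u_tt - 4u_t + 4u = (1/4)u_xx - 4(u_t - 2u) - 4u.
The lower-order terms cancel, leaving the standard wave equation u_tt = (1/4)u_xx.
Initial data for u: u(x,0) = y(x,0) = sin(4x); u_t(x,0) = y_t(x,0) + 2y(x,0) = 0. The boundary conditions carry over: u(0,t) = u(π,t) = 0.
Solve for u:
  Using separation of variables u = X(x)T(t):
  Eigenfunctions: sin(nx), n = 1, 2, 3, ...
  General solution: u(x, t) = Σ [A_n cos(n t/2) + B_n sin(n t/2)] sin(nx)
  From u(x,0) = sin(4x): A_4=1. From u_t(x,0) = 0: all B_n = 0.
Hence u(x,t) = sin(4x)cos(2t).
Transform back: y(x,t) = exp(-2t)u(x,t).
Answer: y(x, t) = exp(-2t)sin(4x)cos(2t)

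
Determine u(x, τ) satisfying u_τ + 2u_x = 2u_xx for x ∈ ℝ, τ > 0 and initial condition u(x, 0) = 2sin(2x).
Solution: Change to a moving frame: let η = x - 2τ, σ = τ and write u(x,τ) = w(η,σ).
By the chain rule u_τ = w_σ - 2w_η, u_x = w_η, u_xx = w_ηη.
Then u_τ + 2u_x = w_σ: the advection term cancels and the PDE becomes the heat equation w_σ = 2w_ηη on η ∈ ℝ.
Initial data: w(η,0) = u(η,0) = 2sin(2η).
On η ∈ ℝ each mode satisfies (sin(nη))″ = -n² sin(nη), so exp(-2n²σ) sin(nη) solves the heat equation; by superposition w(η,σ) = Σ c_n exp(-2n²σ) sin(nη).
Reading off the coefficients: c_2=2, so w(η,σ) = 2exp(-8σ)sin(2η).
Substituting back η = x - 2τ, σ = τ: u(x,τ) = w(x - 2τ, τ).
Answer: u(x, τ) = 2exp(-8τ)sin(2x - 4τ)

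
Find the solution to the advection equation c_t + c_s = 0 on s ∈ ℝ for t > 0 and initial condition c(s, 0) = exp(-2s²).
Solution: By characteristics (ds/dt = 1), c(s,t) = f(s - t) with f = c(·, 0).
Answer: c(s, t) = exp(-2(s - t)²)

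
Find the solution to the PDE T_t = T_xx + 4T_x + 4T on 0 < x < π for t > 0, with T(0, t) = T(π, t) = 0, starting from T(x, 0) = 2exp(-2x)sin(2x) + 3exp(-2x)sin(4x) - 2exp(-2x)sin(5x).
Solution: Substitute T = exp(-2x)u.
Then T_x = exp(-2x)(u_x - 2u), T_xx = exp(-2x)(u_xx - 4u_x + 4u), T_t = exp(-2x)u_t; substituting and dividing by exp(-2x), the lower-order terms cancel: u_t = u_xx (standard heat equation).
Data for u: u(x,0) = exp(2x)T(x,0) = 2sin(2x) + 3sin(4x) - 2sin(5x). The boundary conditions carry over: u(0,t) = u(π,t) = 0.
Separating variables: u = Σ c_n exp(-n²t) sin(nx). From u(x,0) = 2sin(2x) + 3sin(4x) - 2sin(5x): c_2=2, c_4=3, c_5=-2.
So u(x,t) = 2exp(-4t)sin(2x) + 3exp(-16t)sin(4x) - 2exp(-25t)sin(5x), and T(x,t) = exp(-2x)u(x,t).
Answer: T(x, t) = 2exp(-4t)exp(-2x)sin(2x) + 3exp(-16t)exp(-2x)sin(4x) - 2exp(-25t)exp(-2x)sin(5x)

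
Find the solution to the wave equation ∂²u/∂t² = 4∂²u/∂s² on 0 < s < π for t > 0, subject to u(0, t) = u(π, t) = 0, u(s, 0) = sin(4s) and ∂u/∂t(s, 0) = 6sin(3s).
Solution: Separating variables: u = Σ [A_n cos(ω_n t) + B_n sin(ω_n t)] sin(ns), ω_n = 2n. From ICs (B_n = velocity coefficient / ω_n): A_4=1, B_3=1.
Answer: u(s, t) = sin(3s)sin(6t) + sin(4s)cos(8t)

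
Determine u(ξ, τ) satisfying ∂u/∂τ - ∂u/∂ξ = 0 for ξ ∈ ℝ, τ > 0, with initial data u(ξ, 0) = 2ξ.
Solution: By characteristics (dξ/dτ = -1), u(ξ,τ) = f(ξ + τ) with f = u(·, 0).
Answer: u(ξ, τ) = 2ξ + 2τ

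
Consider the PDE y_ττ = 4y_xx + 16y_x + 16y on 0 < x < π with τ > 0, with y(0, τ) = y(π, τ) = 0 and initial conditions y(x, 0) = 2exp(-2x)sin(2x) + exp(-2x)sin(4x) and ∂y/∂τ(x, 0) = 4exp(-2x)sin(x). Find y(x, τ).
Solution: Substitute y = exp(-2x)u.
Then y_x = exp(-2x)(u_x - 2u), y_xx = exp(-2x)(u_xx - 4u_x + 4u), y_ττ = exp(-2x)u_ττ; substituting and dividing by exp(-2x), the lower-order terms cancel: u_ττ = 4u_xx (standard wave equation).
Data for u: u(x,0) = exp(2x)y(x,0) = 2sin(2x) + sin(4x); u_τ(x,0) = exp(2x)y_τ(x,0) = 4sin(x). The boundary conditions carry over: u(0,τ) = u(π,τ) = 0.
Separating variables: u = Σ [A_n cos(ω_n τ) + B_n sin(ω_n τ)] sin(nx), ω_n = 2n. From ICs (B_n = velocity coefficient / ω_n): A_2=2, A_4=1, B_1=2.
So u(x,τ) = 2sin(x)sin(2τ) + 2sin(2x)cos(4τ) + sin(4x)cos(8τ), and y(x,τ) = exp(-2x)u(x,τ).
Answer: y(x, τ) = 2exp(-2x)sin(x)sin(2τ) + 2exp(-2x)sin(2x)cos(4τ) + exp(-2x)sin(4x)cos(8τ)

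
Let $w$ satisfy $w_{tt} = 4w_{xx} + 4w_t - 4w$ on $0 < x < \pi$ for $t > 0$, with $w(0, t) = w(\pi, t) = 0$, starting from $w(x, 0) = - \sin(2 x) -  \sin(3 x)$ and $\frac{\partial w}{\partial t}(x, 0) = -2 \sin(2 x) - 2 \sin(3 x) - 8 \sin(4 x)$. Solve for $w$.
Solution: Substitute $w = e^{2t}u$, i.e. $u = e^{-2t}w$.
By the product rule, $w_t = e^{2t}(u_t + 2u)$, $w_{tt} = e^{2t}(u_{tt} + 4u_t + 4u)$, $w_{xx} = e^{2t}u_{xx}$.
Substituting into the PDE and dividing by $e^{2t}$: $u_{tt} + 4u_t + 4u = 4u_{xx} + 4(u_t + 2u) - 4u$.
The lower-order terms cancel, leaving the standard wave equation $u_{tt} = 4u_{xx}$.
Initial data for $u$: $u(x,0) = w(x,0) = - \sin(2 x) - \sin(3 x)$; $u_t(x,0) = w_t(x,0) - 2w(x,0) = -8 \sin(4 x)$. The boundary conditions carry over: $u(0,t) = u(\pi,t) = 0$.
Solve for $u$:
  Using separation of variables $u = X(x)T(t)$:
  Eigenfunctions: $\sin(nx)$, $n = 1, 2, 3, \ldots$
  General solution: $u(x, t) = \sum [A_n \cos(2n t) + B_n \sin(2n t)] \sin(nx)$
  From $u(x,0) = - \sin(2 x) - \sin(3 x)$: $A_2=-1, A_3=-1$. From $u_t(x,0) = -8 \sin(4 x)$, using $u_t(x,0) = \sum \omega_n B_n \sin(nx)$ with $\omega_n = 2n$: $B_4 = (-8)/8 = -1$.
Hence $u(x,t) = - \sin(8 t) \sin(4 x) - \sin(2 x) \cos(4 t) - \sin(3 x) \cos(6 t)$.
Transform back: $w(x,t) = e^{2t}u(x,t)$.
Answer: $w(x, t) = - e^{2 t} \sin(8 t) \sin(4 x) -  e^{2 t} \sin(2 x) \cos(4 t) -  e^{2 t} \sin(3 x) \cos(6 t)$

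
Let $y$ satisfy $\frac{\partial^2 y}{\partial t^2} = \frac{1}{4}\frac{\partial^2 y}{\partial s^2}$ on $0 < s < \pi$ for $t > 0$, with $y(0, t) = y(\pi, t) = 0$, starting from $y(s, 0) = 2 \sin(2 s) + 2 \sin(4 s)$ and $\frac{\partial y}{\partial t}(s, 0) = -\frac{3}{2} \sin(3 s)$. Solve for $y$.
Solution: Using separation of variables $y = X(s)T(t)$:
Eigenfunctions: $\sin(ns)$, $n = 1, 2, 3, \ldots$
General solution: $y(s, t) = \sum [A_n \cos(n t/2) + B_n \sin(n t/2)] \sin(ns)$
From $y(s,0) = 2 \sin(2 s) + 2 \sin(4 s)$: $A_2=2, A_4=2$. From $y_t(s,0) = -\frac{3}{2} \sin(3 s)$, using $y_t(s,0) = \sum \omega_n B_n \sin(ns)$ with $\omega_n = n/2$: $B_3 = (-3/2)/(3/2) = -1$.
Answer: $y(s, t) = 2 \sin(2 s) \cos(t) -  \sin(3 s) \sin(3 t/2) + 2 \sin(4 s) \cos(2 t)$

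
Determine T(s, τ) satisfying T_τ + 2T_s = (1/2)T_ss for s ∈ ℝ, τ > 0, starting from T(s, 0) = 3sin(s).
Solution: Moving frame: η = s - 2τ, σ = τ, T = u(η,σ), so T_τ = u_σ - 2u_η and T_ss = u_ηη.
Hence T_τ + 2T_s = u_σ and the PDE becomes the heat equation u_σ = (1/2)u_ηη on η ∈ ℝ.
Initial data: u(η,0) = T(η,0) = 3sin(η). Each mode sin(nη) decays as exp(-n²σ/2) on ℝ, so u(η,σ) = Σ c_n exp(-n²σ/2) sin(nη) with c_1=3: u(η,σ) = 3exp(-σ/2)sin(η).
Substituting back: T(s,τ) = u(s - 2τ, τ).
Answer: T(s, τ) = 3exp(-τ/2)sin(s - 2τ)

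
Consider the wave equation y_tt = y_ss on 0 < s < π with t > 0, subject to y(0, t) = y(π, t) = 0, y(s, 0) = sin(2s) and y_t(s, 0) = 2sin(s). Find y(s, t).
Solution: Separating variables: y = Σ [A_n cos(ω_n t) + B_n sin(ω_n t)] sin(ns), ω_n = n. From ICs (B_n = velocity coefficient / ω_n): A_2=1, B_1=2.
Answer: y(s, t) = 2sin(s)sin(t) + sin(2s)cos(2t)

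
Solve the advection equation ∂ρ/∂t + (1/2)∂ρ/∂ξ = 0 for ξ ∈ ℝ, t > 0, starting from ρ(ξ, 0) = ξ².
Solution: By characteristics (dξ/dt = 1/2), ρ(ξ,t) = f(ξ - (1/2)t) with f = ρ(·, 0).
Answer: ρ(ξ, t) = (1/4)t² - tξ + ξ²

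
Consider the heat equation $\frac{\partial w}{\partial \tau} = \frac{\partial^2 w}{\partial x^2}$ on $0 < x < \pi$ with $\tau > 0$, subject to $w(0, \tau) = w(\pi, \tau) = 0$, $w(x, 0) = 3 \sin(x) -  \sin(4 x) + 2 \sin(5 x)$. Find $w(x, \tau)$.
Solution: Separating variables: $w = \sum c_n e^{-n^2\tau} \sin(nx)$. From $w(x,0) = 3 \sin(x) - \sin(4 x) + 2 \sin(5 x)$: $c_1=3, c_4=-1, c_5=2$.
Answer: $w(x, \tau) = 3 e^{-\tau} \sin(x) -  e^{-16 \tau} \sin(4 x) + 2 e^{-25 \tau} \sin(5 x)$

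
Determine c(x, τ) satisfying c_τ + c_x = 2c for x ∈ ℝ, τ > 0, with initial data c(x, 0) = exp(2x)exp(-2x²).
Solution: Substitute c = exp(2x)u.
Then c_x = exp(2x)(u_x + 2u), c_τ = exp(2x)u_τ; substituting and dividing by exp(2x), the lower-order terms cancel: u_τ + u_x = 0 (standard advection equation).
Data for u: u(x,0) = exp(-2x)c(x,0) = exp(-2x²).
By characteristics (dx/dτ = 1), u(x,τ) = f(x - τ) with f = u(·, 0).
So u(x,τ) = exp(-2(x - τ)²), and c(x,τ) = exp(2x)u(x,τ).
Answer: c(x, τ) = exp(2x)exp(-2(x - τ)²)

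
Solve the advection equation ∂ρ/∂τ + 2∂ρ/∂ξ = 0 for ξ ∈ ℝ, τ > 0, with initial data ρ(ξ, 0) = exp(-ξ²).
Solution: By characteristics (dξ/dτ = 2), ρ(ξ,τ) = f(ξ - 2τ) with f = ρ(·, 0).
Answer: ρ(ξ, τ) = exp(-(ξ - 2τ)²)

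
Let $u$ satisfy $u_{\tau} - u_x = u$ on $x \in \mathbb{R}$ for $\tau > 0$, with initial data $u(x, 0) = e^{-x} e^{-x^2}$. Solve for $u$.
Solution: Substitute $u = e^{-x}w$.
Then $u_x = e^{-x}(w_x - w)$, $u_{\tau} = e^{-x}w_{\tau}$; substituting and dividing by $e^{-x}$, the lower-order terms cancel: $w_{\tau} - w_x = 0$ (standard advection equation).
Data for $w$: $w(x,0) = e^{x}u(x,0) = e^{-x^2}$.
By characteristics ($dx/d\tau = -1$), $w(x,\tau) = f(x + \tau)$ with $f = w( \cdot , 0)$.
So $w(x,\tau) = e^{-(x + \tau)^2}$, and $u(x,\tau) = e^{-x}w(x,\tau)$.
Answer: $u(x, \tau) = e^{-x} e^{-(\tau + x)^2}$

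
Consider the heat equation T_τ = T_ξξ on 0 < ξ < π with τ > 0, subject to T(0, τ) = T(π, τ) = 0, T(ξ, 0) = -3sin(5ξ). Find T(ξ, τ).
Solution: Separating variables: T = Σ c_n exp(-n²τ) sin(nξ). From T(ξ,0) = -3sin(5ξ): c_5=-3.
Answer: T(ξ, τ) = -3exp(-25τ)sin(5ξ)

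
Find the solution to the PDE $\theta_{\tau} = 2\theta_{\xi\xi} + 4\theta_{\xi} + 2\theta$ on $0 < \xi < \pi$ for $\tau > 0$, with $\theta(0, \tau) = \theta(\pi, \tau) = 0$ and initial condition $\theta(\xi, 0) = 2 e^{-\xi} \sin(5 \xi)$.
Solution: Substitute $\theta = e^{-\xi}u$.
Then $\theta_{\xi} = e^{-\xi}(u_{\xi} - u)$, $\theta_{\xi\xi} = e^{-\xi}(u_{\xi\xi} - 2u_{\xi} + u)$, $\theta_{\tau} = e^{-\xi}u_{\tau}$; substituting and dividing by $e^{-\xi}$, the lower-order terms cancel: $u_{\tau} = 2u_{\xi\xi}$ (standard heat equation).
Data for $u$: $u(\xi,0) = e^{\xi}\theta(\xi,0) = 2 \sin(5 \xi)$. The boundary conditions carry over: $u(0,\tau) = u(\pi,\tau) = 0$.
Separating variables: $u = \sum c_n e^{-2n^2\tau} \sin(n\xi)$. From $u(\xi,0) = 2 \sin(5 \xi)$: $c_5=2$.
So $u(\xi,\tau) = 2 e^{-50 \tau} \sin(5 \xi)$, and $\theta(\xi,\tau) = e^{-\xi}u(\xi,\tau)$.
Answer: $\theta(\xi, \tau) = 2 e^{-50 \tau} e^{-\xi} \sin(5 \xi)$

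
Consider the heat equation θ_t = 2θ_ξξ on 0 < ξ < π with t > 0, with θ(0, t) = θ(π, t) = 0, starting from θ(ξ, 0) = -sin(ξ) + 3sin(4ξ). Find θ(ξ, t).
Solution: Using separation of variables θ = X(ξ)G(t):
Eigenfunctions: sin(nξ), n = 1, 2, 3, ...
General solution: θ(ξ, t) = Σ c_n sin(nξ) exp(-2n² t)
Matching θ(ξ,0) = -sin(ξ) + 3sin(4ξ) term by term: c_1=-1, c_4=3.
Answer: θ(ξ, t) = -exp(-2t)sin(ξ) + 3exp(-32t)sin(4ξ)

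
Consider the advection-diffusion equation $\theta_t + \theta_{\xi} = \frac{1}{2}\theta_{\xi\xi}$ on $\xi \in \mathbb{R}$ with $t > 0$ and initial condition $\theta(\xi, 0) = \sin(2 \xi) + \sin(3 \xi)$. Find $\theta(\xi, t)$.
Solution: Change to a moving frame: let $\eta = \xi - t$, $\sigma = t$ and write $\theta(\xi,t) = u(\eta,\sigma)$.
By the chain rule $\theta_t = u_{\sigma} - u_{\eta}$, $\theta_{\xi} = u_{\eta}$, $\theta_{\xi\xi} = u_{\eta\eta}$.
Then $\theta_t + \theta_{\xi} = u_{\sigma}$: the advection term cancels and the PDE becomes the heat equation $u_{\sigma} = \frac{1}{2}u_{\eta\eta}$ on $\eta \in \mathbb{R}$.
Initial data: $u(\eta,0) = \theta(\eta,0) = \sin(2 \eta) + \sin(3 \eta)$.
On $\eta \in \mathbb{R}$ each mode satisfies $(\sin(n\eta))'' = -n^2 \sin(n\eta)$, so $e^{-n^2\sigma/2} \sin(n\eta)$ solves the heat equation; by superposition $u(\eta,\sigma) = \sum c_n e^{-n^2\sigma/2} \sin(n\eta)$.
Reading off the coefficients: $c_2=1, c_3=1$, so $u(\eta,\sigma) = e^{-2 \sigma} \sin(2 \eta) + e^{-9 \sigma/2} \sin(3 \eta)$.
Substituting back $\eta = \xi - t$, $\sigma = t$: $\theta(\xi,t) = u(\xi - t, t)$.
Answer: $\theta(\xi, t) = e^{-2 t} \sin(2 \xi - 2 t) + e^{-9 t/2} \sin(3 \xi - 3 t)$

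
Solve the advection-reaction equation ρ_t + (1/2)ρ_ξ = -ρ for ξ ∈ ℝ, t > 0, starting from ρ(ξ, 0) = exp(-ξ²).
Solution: Substitute ρ = exp(-t)u, i.e. u = exp(t)ρ.
By the product rule, ρ_t = exp(-t)(u_t - u), ρ_ξ = exp(-t)u_ξ.
Substituting into the PDE and dividing by exp(-t): u_t - u + (1/2)u_ξ = -u.
The lower-order terms cancel, leaving the standard advection equation u_t + (1/2)u_ξ = 0.
Initial data for u: u(ξ,0) = ρ(ξ,0) = exp(-ξ²).
Solve for u:
  By method of characteristics (waves move right with speed 1/2):
  Along characteristics ξ - (1/2)t = const, u is constant, so u(ξ,t) = f(ξ - (1/2)t) with f = u(·, 0).
Hence u(ξ,t) = exp(-(-t/2 + ξ)²).
Transform back: ρ(ξ,t) = exp(-t)u(ξ,t).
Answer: ρ(ξ, t) = exp(-t)exp(-(-t/2 + ξ)²)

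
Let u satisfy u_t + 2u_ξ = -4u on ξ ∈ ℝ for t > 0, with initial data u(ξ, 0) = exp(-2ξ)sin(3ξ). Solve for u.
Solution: Substitute u = exp(-2ξ)w.
Then u_ξ = exp(-2ξ)(w_ξ - 2w), u_t = exp(-2ξ)w_t; substituting and dividing by exp(-2ξ), the lower-order terms cancel: w_t + 2w_ξ = 0 (standard advection equation).
Data for w: w(ξ,0) = exp(2ξ)u(ξ,0) = sin(3ξ).
By characteristics (dξ/dt = 2), w(ξ,t) = f(ξ - 2t) with f = w(·, 0).
So w(ξ,t) = -sin(6t - 3ξ), and u(ξ,t) = exp(-2ξ)w(ξ,t).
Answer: u(ξ, t) = -exp(-2ξ)sin(6t - 3ξ)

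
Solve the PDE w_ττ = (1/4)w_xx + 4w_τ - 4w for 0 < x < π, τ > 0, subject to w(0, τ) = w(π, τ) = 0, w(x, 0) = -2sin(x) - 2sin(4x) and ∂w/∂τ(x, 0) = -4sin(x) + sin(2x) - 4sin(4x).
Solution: Substitute w = exp(2τ)u.
Then w_τ = exp(2τ)(u_τ + 2u), w_ττ = exp(2τ)(u_ττ + 4u_τ + 4u), w_xx = exp(2τ)u_xx; substituting and dividing by exp(2τ), the lower-order terms cancel: u_ττ = (1/4)u_xx (standard wave equation).
Data for u: u(x,0) = w(x,0) = -2sin(x) - 2sin(4x); u_τ(x,0) = w_τ(x,0) - 2w(x,0) = sin(2x). The boundary conditions carry over: u(0,τ) = u(π,τ) = 0.
Separating variables: u = Σ [A_n cos(ω_n τ) + B_n sin(ω_n τ)] sin(nx), ω_n = n/2. From ICs (B_n = velocity coefficient / ω_n): A_1=-2, A_4=-2, B_2=1.
So u(x,τ) = -2sin(x)cos(τ/2) + sin(2x)sin(τ) - 2sin(4x)cos(2τ), and w(x,τ) = exp(2τ)u(x,τ).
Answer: w(x, τ) = -2exp(2τ)sin(x)cos(τ/2) + exp(2τ)sin(2x)sin(τ) - 2exp(2τ)sin(4x)cos(2τ)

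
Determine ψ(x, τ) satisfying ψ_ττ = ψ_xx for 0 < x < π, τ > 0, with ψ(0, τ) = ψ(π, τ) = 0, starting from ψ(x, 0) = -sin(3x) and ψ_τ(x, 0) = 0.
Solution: Separating variables: ψ = Σ [A_n cos(ω_n τ) + B_n sin(ω_n τ)] sin(nx), ω_n = n. From ICs: A_3=-1.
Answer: ψ(x, τ) = -sin(3x)cos(3τ)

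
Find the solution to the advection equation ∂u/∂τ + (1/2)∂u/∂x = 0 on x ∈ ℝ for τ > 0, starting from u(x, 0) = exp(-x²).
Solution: By method of characteristics (waves move right with speed 1/2):
Along characteristics x - (1/2)τ = const, u is constant, so u(x,τ) = f(x - (1/2)τ) with f = u(·, 0).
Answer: u(x, τ) = exp(-(x - τ/2)²)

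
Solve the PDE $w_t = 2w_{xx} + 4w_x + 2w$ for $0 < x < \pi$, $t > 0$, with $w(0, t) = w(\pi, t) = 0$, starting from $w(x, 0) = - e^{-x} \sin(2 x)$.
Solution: Substitute $w = e^{-x}u$, i.e. $u = e^{x}w$.
By the product rule, $w_x = e^{-x}(u_x - u)$, $w_{xx} = e^{-x}(u_{xx} - 2u_x + u)$, $w_t = e^{-x}u_t$.
Substituting into the PDE and dividing by $e^{-x}$: $u_t = 2(u_{xx} - 2u_x + u) + 4(u_x - u) + 2u$.
The lower-order terms cancel, leaving the standard heat equation $u_t = 2u_{xx}$.
Initial data for $u$: $u(x,0) = e^{x}w(x,0) = - \sin(2 x)$. The boundary conditions carry over: $u(0,t) = u(\pi,t) = 0$.
Solve for $u$:
  Using separation of variables $u = X(x)T(t)$:
  Eigenfunctions: $\sin(nx)$, $n = 1, 2, 3, \ldots$
  General solution: $u(x, t) = \sum c_n \sin(nx) e^{-2n^2 t}$
  Matching $u(x,0) = - \sin(2 x)$ term by term: $c_2=-1$.
Hence $u(x,t) = - e^{-8 t} \sin(2 x)$.
Transform back: $w(x,t) = e^{-x}u(x,t)$.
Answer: $w(x, t) = - e^{-8 t} e^{-x} \sin(2 x)$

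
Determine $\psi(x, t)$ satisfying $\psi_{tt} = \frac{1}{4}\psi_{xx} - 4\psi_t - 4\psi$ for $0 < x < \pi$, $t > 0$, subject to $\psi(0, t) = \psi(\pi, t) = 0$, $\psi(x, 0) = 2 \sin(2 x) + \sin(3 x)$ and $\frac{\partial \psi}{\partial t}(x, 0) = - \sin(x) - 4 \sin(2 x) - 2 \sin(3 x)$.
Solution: Substitute $\psi = e^{-2t}u$.
Then $\psi_t = e^{-2t}(u_t - 2u)$, $\psi_{tt} = e^{-2t}(u_{tt} - 4u_t + 4u)$, $\psi_{xx} = e^{-2t}u_{xx}$; substituting and dividing by $e^{-2t}$, the lower-order terms cancel: $u_{tt} = \frac{1}{4}u_{xx}$ (standard wave equation).
Data for $u$: $u(x,0) = \psi(x,0) = 2 \sin(2 x) + \sin(3 x)$; $u_t(x,0) = \psi_t(x,0) + 2\psi(x,0) = - \sin(x)$. The boundary conditions carry over: $u(0,t) = u(\pi,t) = 0$.
Separating variables: $u = \sum [A_n \cos(\omega_n t) + B_n \sin(\omega_n t)] \sin(nx)$, $\omega_n = n/2$. From ICs ($B_n$ = velocity coefficient / $\omega_n$): $A_2=2, A_3=1, B_1=-2$.
So $u(x,t) = -2 \sin(t/2) \sin(x) + 2 \sin(2 x) \cos(t) + \sin(3 x) \cos(3 t/2)$, and $\psi(x,t) = e^{-2t}u(x,t)$.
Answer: $\psi(x, t) = -2 e^{-2 t} \sin(t/2) \sin(x) + 2 e^{-2 t} \sin(2 x) \cos(t) + e^{-2 t} \sin(3 x) \cos(3 t/2)$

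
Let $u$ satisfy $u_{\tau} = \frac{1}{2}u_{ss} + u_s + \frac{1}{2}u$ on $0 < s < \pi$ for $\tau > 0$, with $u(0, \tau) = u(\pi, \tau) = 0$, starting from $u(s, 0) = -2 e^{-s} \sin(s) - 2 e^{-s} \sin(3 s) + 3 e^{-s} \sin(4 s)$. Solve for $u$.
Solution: Substitute $u = e^{-s}w$, i.e. $w = e^{s}u$.
By the product rule, $u_s = e^{-s}(w_s - w)$, $u_{ss} = e^{-s}(w_{ss} - 2w_s + w)$, $u_{\tau} = e^{-s}w_{\tau}$.
Substituting into the PDE and dividing by $e^{-s}$: $w_{\tau} = \frac{1}{2}(w_{ss} - 2w_s + w) + (w_s - w) + \frac{1}{2}w$.
The lower-order terms cancel, leaving the standard heat equation $w_{\tau} = \frac{1}{2}w_{ss}$.
Initial data for $w$: $w(s,0) = e^{s}u(s,0) = -2 \sin(s) - 2 \sin(3 s) + 3 \sin(4 s)$. The boundary conditions carry over: $w(0,\tau) = w(\pi,\tau) = 0$.
Solve for $w$:
  Using separation of variables $w = X(s)T(\tau)$:
  Eigenfunctions: $\sin(ns)$, $n = 1, 2, 3, \ldots$
  General solution: $w(s, \tau) = \sum c_n \sin(ns) e^{-n^2 \tau/2}$
  Matching $w(s,0) = -2 \sin(s) - 2 \sin(3 s) + 3 \sin(4 s)$ term by term: $c_1=-2, c_3=-2, c_4=3$.
Hence $w(s,\tau) = 3 e^{-8 \tau} \sin(4 s) - 2 e^{-\tau/2} \sin(s) - 2 e^{-9 \tau/2} \sin(3 s)$.
Transform back: $u(s,\tau) = e^{-s}w(s,\tau)$.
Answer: $u(s, \tau) = 3 e^{-8 \tau} e^{-s} \sin(4 s) - 2 e^{-\tau/2} e^{-s} \sin(s) - 2 e^{-9 \tau/2} e^{-s} \sin(3 s)$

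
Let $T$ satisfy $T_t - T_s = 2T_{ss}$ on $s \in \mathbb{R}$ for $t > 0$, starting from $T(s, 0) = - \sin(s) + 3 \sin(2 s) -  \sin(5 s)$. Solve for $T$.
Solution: Moving frame: $\eta = s + t$, $\sigma = t$, $T = u(\eta,\sigma)$, so $T_t = u_{\sigma} + u_{\eta}$ and $T_{ss} = u_{\eta\eta}$.
Hence $T_t - T_s = u_{\sigma}$ and the PDE becomes the heat equation $u_{\sigma} = 2u_{\eta\eta}$ on $\eta \in \mathbb{R}$.
Initial data: $u(\eta,0) = T(\eta,0) = - \sin(\eta) + 3 \sin(2 \eta) - \sin(5 \eta)$. Each mode $\sin(n\eta)$ decays as $e^{-2n^2\sigma}$ on $\mathbb{R}$, so $u(\eta,\sigma) = \sum c_n e^{-2n^2\sigma} \sin(n\eta)$ with $c_1=-1, c_2=3, c_5=-1$: $u(\eta,\sigma) = - e^{-2 \sigma} \sin(\eta) + 3 e^{-8 \sigma} \sin(2 \eta) - e^{-50 \sigma} \sin(5 \eta)$.
Substituting back: $T(s,t) = u(s + t, t)$.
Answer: $T(s, t) = - e^{-2 t} \sin(s + t) + 3 e^{-8 t} \sin(2 s + 2 t) -  e^{-50 t} \sin(5 s + 5 t)$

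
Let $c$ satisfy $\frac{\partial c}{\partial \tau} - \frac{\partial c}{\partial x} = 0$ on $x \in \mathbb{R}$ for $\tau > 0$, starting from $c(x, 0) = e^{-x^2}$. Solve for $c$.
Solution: By characteristics ($dx/d\tau = -1$), $c(x,\tau) = f(x + \tau)$ with $f = c( \cdot , 0)$.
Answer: $c(x, \tau) = e^{-(\tau + x)^2}$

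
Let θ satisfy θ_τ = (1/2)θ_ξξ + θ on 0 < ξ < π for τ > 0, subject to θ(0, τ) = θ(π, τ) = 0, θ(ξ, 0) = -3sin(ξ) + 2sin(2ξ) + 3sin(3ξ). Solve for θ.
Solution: Substitute θ = exp(τ)u, i.e. u = exp(-τ)θ.
By the product rule, θ_τ = exp(τ)(u_τ + u), θ_ξξ = exp(τ)u_ξξ.
Substituting into the PDE and dividing by exp(τ): u_τ + u = (1/2)u_ξξ + u.
The lower-order terms cancel, leaving the standard heat equation u_τ = (1/2)u_ξξ.
Initial data for u: u(ξ,0) = θ(ξ,0) = -3sin(ξ) + 2sin(2ξ) + 3sin(3ξ). The boundary conditions carry over: u(0,τ) = u(π,τ) = 0.
Solve for u:
  Using separation of variables u = X(ξ)G(τ):
  Eigenfunctions: sin(nξ), n = 1, 2, 3, ...
  General solution: u(ξ, τ) = Σ c_n sin(nξ) exp(-n² τ/2)
  Matching u(ξ,0) = -3sin(ξ) + 2sin(2ξ) + 3sin(3ξ) term by term: c_1=-3, c_2=2, c_3=3.
Hence u(ξ,τ) = 2exp(-2τ)sin(2ξ) - 3exp(-τ/2)sin(ξ) + 3exp(-9τ/2)sin(3ξ).
Transform back: θ(ξ,τ) = exp(τ)u(ξ,τ).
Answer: θ(ξ, τ) = -3exp(τ/2)sin(ξ) + 2exp(-τ)sin(2ξ) + 3exp(-7τ/2)sin(3ξ)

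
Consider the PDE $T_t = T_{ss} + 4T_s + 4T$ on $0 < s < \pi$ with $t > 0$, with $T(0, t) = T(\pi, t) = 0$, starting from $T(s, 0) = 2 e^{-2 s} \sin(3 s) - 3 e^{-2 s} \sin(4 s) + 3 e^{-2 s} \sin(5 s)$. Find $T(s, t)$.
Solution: Substitute $T = e^{-2s}u$, i.e. $u = e^{2s}T$.
By the product rule, $T_s = e^{-2s}(u_s - 2u)$, $T_{ss} = e^{-2s}(u_{ss} - 4u_s + 4u)$, $T_t = e^{-2s}u_t$.
Substituting into the PDE and dividing by $e^{-2s}$: $u_t = (u_{ss} - 4u_s + 4u) + 4(u_s - 2u) + 4u$.
The lower-order terms cancel, leaving the standard heat equation $u_t = u_{ss}$.
Initial data for $u$: $u(s,0) = e^{2s}T(s,0) = 2 \sin(3 s) - 3 \sin(4 s) + 3 \sin(5 s)$. The boundary conditions carry over: $u(0,t) = u(\pi,t) = 0$.
Solve for $u$:
  Using separation of variables $u = X(s)G(t)$:
  Eigenfunctions: $\sin(ns)$, $n = 1, 2, 3, \ldots$
  General solution: $u(s, t) = \sum c_n \sin(ns) e^{-n^2 t}$
  Matching $u(s,0) = 2 \sin(3 s) - 3 \sin(4 s) + 3 \sin(5 s)$ term by term: $c_3=2, c_4=-3, c_5=3$.
Hence $u(s,t) = 2 e^{-9 t} \sin(3 s) - 3 e^{-16 t} \sin(4 s) + 3 e^{-25 t} \sin(5 s)$.
Transform back: $T(s,t) = e^{-2s}u(s,t)$.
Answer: $T(s, t) = 2 e^{-2 s} e^{-9 t} \sin(3 s) - 3 e^{-2 s} e^{-16 t} \sin(4 s) + 3 e^{-2 s} e^{-25 t} \sin(5 s)$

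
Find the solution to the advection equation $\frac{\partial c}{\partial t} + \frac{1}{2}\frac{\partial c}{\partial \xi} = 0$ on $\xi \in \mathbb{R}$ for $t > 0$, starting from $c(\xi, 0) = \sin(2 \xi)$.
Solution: By characteristics ($d\xi/dt = 1/2$), $c(\xi,t) = f(\xi - \frac{1}{2}t)$ with $f = c( \cdot , 0)$.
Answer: $c(\xi, t) = \sin(2 \xi - t)$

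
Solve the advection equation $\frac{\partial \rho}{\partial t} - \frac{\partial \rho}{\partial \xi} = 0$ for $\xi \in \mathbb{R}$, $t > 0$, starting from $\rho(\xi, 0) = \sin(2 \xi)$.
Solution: By characteristics ($d\xi/dt = -1$), $\rho(\xi,t) = f(\xi + t)$ with $f = \rho( \cdot , 0)$.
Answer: $\rho(\xi, t) = \sin(2 \xi + 2 t)$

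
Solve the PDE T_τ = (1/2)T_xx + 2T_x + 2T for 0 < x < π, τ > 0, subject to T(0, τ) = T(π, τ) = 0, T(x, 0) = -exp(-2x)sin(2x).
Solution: Substitute T = exp(-2x)u.
Then T_x = exp(-2x)(u_x - 2u), T_xx = exp(-2x)(u_xx - 4u_x + 4u), T_τ = exp(-2x)u_τ; substituting and dividing by exp(-2x), the lower-order terms cancel: u_τ = (1/2)u_xx (standard heat equation).
Data for u: u(x,0) = exp(2x)T(x,0) = -sin(2x). The boundary conditions carry over: u(0,τ) = u(π,τ) = 0.
Separating variables: u = Σ c_n exp(-n²τ/2) sin(nx). From u(x,0) = -sin(2x): c_2=-1.
So u(x,τ) = -exp(-2τ)sin(2x), and T(x,τ) = exp(-2x)u(x,τ).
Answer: T(x, τ) = -exp(-2x)exp(-2τ)sin(2x)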